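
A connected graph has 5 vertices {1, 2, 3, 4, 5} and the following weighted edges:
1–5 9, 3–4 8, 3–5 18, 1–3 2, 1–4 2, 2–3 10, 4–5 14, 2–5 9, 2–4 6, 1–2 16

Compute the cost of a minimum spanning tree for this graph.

19

Sort edges by weight, then run Kruskal:
1–3 (2): add. Components now {1,3} {2} {4} {5}
1–4 (2): add. Components now {1,3,4} {2} {5}
2–4 (6): add. Components now {1,2,3,4} {5}
3–4 (8): skip — 3 and 4 already connected.
1–5 (9): add. Components now {1,2,3,4,5}
MST edges: 1–3, 1–4, 2–4, 1–5; total weight 2+2+6+9 = 19.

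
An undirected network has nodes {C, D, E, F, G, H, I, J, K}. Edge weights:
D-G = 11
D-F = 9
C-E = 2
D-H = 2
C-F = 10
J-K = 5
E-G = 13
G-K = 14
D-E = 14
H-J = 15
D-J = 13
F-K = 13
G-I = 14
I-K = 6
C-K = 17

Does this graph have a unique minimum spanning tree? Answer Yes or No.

No

Kruskal: consider edges lightest-first.
C-E (2): add — endpoints in different components.
D-H (2): add — endpoints in different components.
J-K (5): add — endpoints in different components.
I-K (6): add — endpoints in different components.
D-F (9): add — endpoints in different components.
C-F (10): add — endpoints in different components.
D-G (11): add — endpoints in different components.
D-J (13): add — endpoints in different components.
Non-tree edge F-K has weight 13, equal to the heaviest edge on its tree cycle — swapping gives another MST of the same weight. Not unique.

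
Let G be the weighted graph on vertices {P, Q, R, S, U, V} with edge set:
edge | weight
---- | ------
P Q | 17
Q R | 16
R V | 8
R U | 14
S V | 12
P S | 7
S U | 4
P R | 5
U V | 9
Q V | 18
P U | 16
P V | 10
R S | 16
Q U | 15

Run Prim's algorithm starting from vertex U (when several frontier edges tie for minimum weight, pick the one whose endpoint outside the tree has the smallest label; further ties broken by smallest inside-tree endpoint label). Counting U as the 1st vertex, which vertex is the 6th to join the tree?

Q

Prim, starting at U.
Step 1: frontier [S U 4, U V 9, R U 14, Q U 15, P U 16] → take S U (4); add S.
Step 2: frontier [P S 7, S V 12, R S 16, U V 9, R U 14, Q U 15, P U 16] → take P S (7); add P.
Step 3: frontier [P R 5, P V 10, P Q 17, S V 12, R S 16, U V 9, R U 14, Q U 15] → take P R (5); add R.
Step 4: frontier [P V 10, P Q 17, R V 8, Q R 16, S V 12, U V 9, Q U 15] → take R V (8); add V.
Step 5: frontier [P Q 17, Q R 16, Q U 15, Q V 18] → take Q U (15); add Q.
Vertex order: U, S, P, R, V, Q. The 6th vertex is Q.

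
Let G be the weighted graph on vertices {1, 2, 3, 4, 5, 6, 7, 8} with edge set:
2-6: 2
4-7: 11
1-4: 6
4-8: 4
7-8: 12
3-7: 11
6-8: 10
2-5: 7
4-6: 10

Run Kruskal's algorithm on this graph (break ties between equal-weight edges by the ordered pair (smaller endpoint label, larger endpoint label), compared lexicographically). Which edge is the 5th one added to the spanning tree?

4-6

Kruskal: consider edges lightest-first.
2-6 (2): add — endpoints in different components.
4-8 (4): add — endpoints in different components.
1-4 (6): add — endpoints in different components.
2-5 (7): add — endpoints in different components.
4-6 (10): add — endpoints in different components.
6-8 (10): skip — 6 and 8 already connected.
3-7 (11): add — endpoints in different components.
4-7 (11): add — endpoints in different components.
The 5th edge added is 4-6.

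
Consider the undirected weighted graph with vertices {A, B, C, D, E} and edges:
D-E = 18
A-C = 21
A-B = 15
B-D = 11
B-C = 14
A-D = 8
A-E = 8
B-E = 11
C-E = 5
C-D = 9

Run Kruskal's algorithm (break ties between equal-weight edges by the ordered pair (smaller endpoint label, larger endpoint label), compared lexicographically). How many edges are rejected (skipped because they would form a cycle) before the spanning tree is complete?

1

Kruskal: consider edges lightest-first.
C-E (5): add. Components now {A} {B} {C,E} {D}
A-D (8): add. Components now {A,D} {B} {C,E}
A-E (8): add. Components now {A,C,D,E} {B}
C-D (9): skip — C and D already connected.
B-D (11): add. Components now {A,B,C,D,E}
Edges rejected before the tree was complete: 1.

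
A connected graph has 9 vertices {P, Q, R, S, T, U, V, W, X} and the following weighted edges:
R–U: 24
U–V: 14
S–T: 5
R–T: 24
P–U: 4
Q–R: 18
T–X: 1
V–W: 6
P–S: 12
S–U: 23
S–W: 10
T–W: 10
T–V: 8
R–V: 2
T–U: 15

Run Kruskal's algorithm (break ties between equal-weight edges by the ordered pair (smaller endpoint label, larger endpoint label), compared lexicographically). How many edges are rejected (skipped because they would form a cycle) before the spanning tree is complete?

4

Kruskal's algorithm — process edges by increasing weight (ties by edge label):
T–X (1): add — endpoints in different components.
R–V (2): add — endpoints in different components.
P–U (4): add — endpoints in different components.
S–T (5): add — endpoints in different components.
V–W (6): add — endpoints in different components.
T–V (8): add — endpoints in different components.
S–W (10): skip — S and W already connected.
T–W (10): skip — T and W already connected.
P–S (12): add — endpoints in different components.
U–V (14): skip — U and V already connected.
T–U (15): skip — T and U already connected.
Q–R (18): add — endpoints in different components.
Edges rejected before the tree was complete: 4.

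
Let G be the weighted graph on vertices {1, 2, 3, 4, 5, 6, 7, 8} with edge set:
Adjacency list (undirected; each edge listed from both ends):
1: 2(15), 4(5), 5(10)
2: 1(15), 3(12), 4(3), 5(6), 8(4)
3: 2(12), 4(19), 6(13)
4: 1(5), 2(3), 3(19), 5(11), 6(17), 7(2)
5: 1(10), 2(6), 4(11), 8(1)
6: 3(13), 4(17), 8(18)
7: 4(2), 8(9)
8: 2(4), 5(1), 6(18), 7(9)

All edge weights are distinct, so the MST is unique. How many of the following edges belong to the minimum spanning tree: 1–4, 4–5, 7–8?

Sort edges by weight, then run Kruskal:
5–8 (1): add — endpoints in different components.
4–7 (2): add — endpoints in different components.
2–4 (3): add — endpoints in different components.
2–8 (4): add — endpoints in different components.
1–4 (5): add — endpoints in different components.
2–5 (6): skip — 2 and 5 already connected.
7–8 (9): skip — 7 and 8 already connected.
1–5 (10): skip — 1 and 5 already connected.
4–5 (11): skip — 4 and 5 already connected.
2–3 (12): add — endpoints in different components.
3–6 (13): add — endpoints in different components.
MST edge set: {5–8, 4–7, 2–4, 2–8, 1–4, 2–3, 3–6}.
Of the listed edges, {1–4} are in the MST → 1.

1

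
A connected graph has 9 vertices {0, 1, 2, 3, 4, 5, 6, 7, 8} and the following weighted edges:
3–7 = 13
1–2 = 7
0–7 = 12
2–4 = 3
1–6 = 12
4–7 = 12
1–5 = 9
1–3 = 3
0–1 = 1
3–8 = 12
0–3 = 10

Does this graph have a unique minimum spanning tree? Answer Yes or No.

No

Kruskal: consider edges lightest-first.
0–1 (1): add — endpoints in different components.
1–3 (3): add — endpoints in different components.
2–4 (3): add — endpoints in different components.
1–2 (7): add — endpoints in different components.
1–5 (9): add — endpoints in different components.
0–3 (10): skip — 0 and 3 already connected.
0–7 (12): add — endpoints in different components.
1–6 (12): add — endpoints in different components.
3–8 (12): add — endpoints in different components.
Non-tree edge 4–7 has weight 12, equal to the heaviest edge on its tree cycle — swapping gives another MST of the same weight. Not unique.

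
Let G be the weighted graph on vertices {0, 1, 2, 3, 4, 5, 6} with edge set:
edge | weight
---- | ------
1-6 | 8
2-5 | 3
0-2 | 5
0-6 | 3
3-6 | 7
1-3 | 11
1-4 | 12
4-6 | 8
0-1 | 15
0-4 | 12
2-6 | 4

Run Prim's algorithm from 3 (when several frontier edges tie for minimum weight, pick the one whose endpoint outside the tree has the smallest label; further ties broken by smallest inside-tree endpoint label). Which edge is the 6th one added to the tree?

Grow the tree from 3 using Prim:
Step 1: cheapest edge leaving the tree is 3-6 (7); add 6.
Step 2: cheapest edge leaving the tree is 0-6 (3); add 0.
Step 3: cheapest edge leaving the tree is 2-6 (4); add 2.
Step 4: cheapest edge leaving the tree is 2-5 (3); add 5.
Step 5: cheapest edge leaving the tree is 1-6 (8); add 1.
Step 6: cheapest edge leaving the tree is 4-6 (8); add 4.
The 6th edge added is 4-6.

4-6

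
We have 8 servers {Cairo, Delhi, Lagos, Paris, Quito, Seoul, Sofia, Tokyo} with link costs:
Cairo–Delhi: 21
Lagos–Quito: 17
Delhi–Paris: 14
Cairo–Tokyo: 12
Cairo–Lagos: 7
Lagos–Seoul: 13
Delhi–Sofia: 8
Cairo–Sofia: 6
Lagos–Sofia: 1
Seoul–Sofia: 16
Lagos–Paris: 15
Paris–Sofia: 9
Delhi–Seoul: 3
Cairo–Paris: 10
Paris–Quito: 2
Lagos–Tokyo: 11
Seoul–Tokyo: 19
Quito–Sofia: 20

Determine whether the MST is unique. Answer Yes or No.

Yes

Kruskal's algorithm — process edges by increasing weight (ties by edge label):
Lagos–Sofia (1): add — endpoints in different components.
Paris–Quito (2): add — endpoints in different components.
Delhi–Seoul (3): add — endpoints in different components.
Cairo–Sofia (6): add — endpoints in different components.
Cairo–Lagos (7): skip — Cairo and Lagos already connected.
Delhi–Sofia (8): add — endpoints in different components.
Paris–Sofia (9): add — endpoints in different components.
Cairo–Paris (10): skip — Cairo and Paris already connected.
Lagos–Tokyo (11): add — endpoints in different components.
Every non-tree edge has weight strictly greater than the heaviest edge on the tree path between its endpoints, so the MST is unique.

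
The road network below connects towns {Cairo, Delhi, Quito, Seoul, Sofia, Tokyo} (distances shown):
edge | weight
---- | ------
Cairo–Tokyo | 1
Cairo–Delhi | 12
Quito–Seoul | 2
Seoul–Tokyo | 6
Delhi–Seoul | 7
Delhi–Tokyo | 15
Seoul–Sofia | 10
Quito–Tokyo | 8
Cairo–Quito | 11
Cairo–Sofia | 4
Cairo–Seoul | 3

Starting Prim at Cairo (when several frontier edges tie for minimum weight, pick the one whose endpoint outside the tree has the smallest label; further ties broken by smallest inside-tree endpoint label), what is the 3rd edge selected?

Prim's algorithm from Cairo:
Step 1: frontier [Cairo–Tokyo 1, Cairo–Seoul 3, Cairo–Sofia 4, Cairo–Quito 11, Cairo–Delhi 12] → take Cairo–Tokyo (1); add Tokyo.
Step 2: frontier [Cairo–Seoul 3, Cairo–Sofia 4, Cairo–Quito 11, Cairo–Delhi 12, Seoul–Tokyo 6, Quito–Tokyo 8, Delhi–Tokyo 15] → take Cairo–Seoul (3); add Seoul.
Step 3: frontier [Cairo–Sofia 4, Cairo–Quito 11, Cairo–Delhi 12, Quito–Seoul 2, Delhi–Seoul 7, Seoul–Sofia 10, Quito–Tokyo 8, Delhi–Tokyo 15] → take Quito–Seoul (2); add Quito.
Step 4: frontier [Cairo–Sofia 4, Cairo–Delhi 12, Delhi–Seoul 7, Seoul–Sofia 10, Delhi–Tokyo 15] → take Cairo–Sofia (4); add Sofia.
Step 5: frontier [Cairo–Delhi 12, Delhi–Seoul 7, Delhi–Tokyo 15] → take Delhi–Seoul (7); add Delhi.
The 3rd edge added is Quito–Seoul.

Quito-Seoul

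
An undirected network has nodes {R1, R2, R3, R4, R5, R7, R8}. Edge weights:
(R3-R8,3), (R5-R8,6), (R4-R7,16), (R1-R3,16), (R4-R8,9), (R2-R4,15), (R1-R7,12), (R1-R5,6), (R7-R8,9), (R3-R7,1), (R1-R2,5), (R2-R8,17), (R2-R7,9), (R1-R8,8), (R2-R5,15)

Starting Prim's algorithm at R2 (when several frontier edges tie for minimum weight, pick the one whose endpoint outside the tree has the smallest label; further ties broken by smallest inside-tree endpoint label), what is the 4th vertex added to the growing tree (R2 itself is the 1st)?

R8

Grow the tree from R2 using Prim:
Step 1: cheapest edge leaving the tree is R1-R2 (5); add R1.
Step 2: cheapest edge leaving the tree is R1-R5 (6); add R5.
Step 3: cheapest edge leaving the tree is R5-R8 (6); add R8.
Step 4: cheapest edge leaving the tree is R3-R8 (3); add R3.
Step 5: cheapest edge leaving the tree is R3-R7 (1); add R7.
Step 6: cheapest edge leaving the tree is R4-R8 (9); add R4.
Vertex order: R2, R1, R5, R8, R3, R7, R4. The 4th vertex is R8.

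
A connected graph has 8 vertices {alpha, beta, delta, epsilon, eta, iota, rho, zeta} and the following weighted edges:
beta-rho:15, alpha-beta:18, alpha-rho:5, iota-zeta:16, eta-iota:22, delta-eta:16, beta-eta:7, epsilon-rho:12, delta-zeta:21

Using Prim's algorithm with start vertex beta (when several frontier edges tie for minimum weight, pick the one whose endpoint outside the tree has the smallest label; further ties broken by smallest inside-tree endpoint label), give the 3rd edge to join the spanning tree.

Prim, starting at beta.
Step 1: frontier [beta-eta 7, beta-rho 15, alpha-beta 18] → take beta-eta (7); add eta.
Step 2: frontier [beta-rho 15, alpha-beta 18, delta-eta 16, eta-iota 22] → take beta-rho (15); add rho.
Step 3: frontier [alpha-beta 18, delta-eta 16, eta-iota 22, alpha-rho 5, epsilon-rho 12] → take alpha-rho (5); add alpha.
Step 4: frontier [delta-eta 16, eta-iota 22, epsilon-rho 12] → take epsilon-rho (12); add epsilon.
Step 5: frontier [delta-eta 16, eta-iota 22] → take delta-eta (16); add delta.
Step 6: frontier [delta-zeta 21, eta-iota 22] → take delta-zeta (21); add zeta.
Step 7: frontier [eta-iota 22, iota-zeta 16] → take iota-zeta (16); add iota.
The 3rd edge added is alpha-rho.

alpha-rho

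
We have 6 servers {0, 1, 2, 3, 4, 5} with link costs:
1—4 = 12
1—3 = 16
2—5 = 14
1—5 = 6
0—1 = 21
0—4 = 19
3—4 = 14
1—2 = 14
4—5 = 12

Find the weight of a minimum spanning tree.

Grow the tree from 2 using Prim:
Step 1: cheapest edge leaving the tree is 1—2 (14); add 1.
Step 2: cheapest edge leaving the tree is 1—5 (6); add 5.
Step 3: cheapest edge leaving the tree is 1—4 (12); add 4.
Step 4: cheapest edge leaving the tree is 3—4 (14); add 3.
Step 5: cheapest edge leaving the tree is 0—4 (19); add 0.
MST edges: 1—2, 1—5, 1—4, 3—4, 0—4; total weight 14+6+12+14+19 = 65.

65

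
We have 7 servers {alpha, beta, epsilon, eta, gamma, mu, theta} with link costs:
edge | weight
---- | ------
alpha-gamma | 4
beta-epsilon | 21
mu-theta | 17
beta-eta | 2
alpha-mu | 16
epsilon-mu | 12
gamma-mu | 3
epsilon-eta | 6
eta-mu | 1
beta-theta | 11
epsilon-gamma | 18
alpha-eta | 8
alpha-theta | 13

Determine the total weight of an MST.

Kruskal's algorithm — process edges by increasing weight (ties by edge label):
eta-mu (1): add. Components now {beta} {theta} {gamma} {eta,mu} {alpha} {epsilon}
beta-eta (2): add. Components now {beta,eta,mu} {theta} {gamma} {alpha} {epsilon}
gamma-mu (3): add. Components now {beta,eta,gamma,mu} {theta} {alpha} {epsilon}
alpha-gamma (4): add. Components now {alpha,beta,eta,gamma,mu} {theta} {epsilon}
epsilon-eta (6): add. Components now {alpha,beta,epsilon,eta,gamma,mu} {theta}
alpha-eta (8): skip — eta and alpha already connected.
beta-theta (11): add. Components now {alpha,beta,epsilon,eta,gamma,mu,theta}
MST edges: eta-mu, beta-eta, gamma-mu, alpha-gamma, epsilon-eta, beta-theta; total weight 1+2+3+4+6+11 = 27.

27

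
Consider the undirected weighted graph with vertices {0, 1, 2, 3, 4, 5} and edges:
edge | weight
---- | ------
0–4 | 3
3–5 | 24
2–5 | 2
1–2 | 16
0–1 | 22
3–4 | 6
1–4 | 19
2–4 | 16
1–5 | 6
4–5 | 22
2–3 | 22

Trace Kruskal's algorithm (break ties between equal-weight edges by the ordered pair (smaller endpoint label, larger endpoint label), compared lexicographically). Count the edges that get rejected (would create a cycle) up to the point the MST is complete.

1

Kruskal: consider edges lightest-first.
2–5 (2): add — endpoints in different components.
0–4 (3): add — endpoints in different components.
1–5 (6): add — endpoints in different components.
3–4 (6): add — endpoints in different components.
1–2 (16): skip — 1 and 2 already connected.
2–4 (16): add — endpoints in different components.
Edges rejected before the tree was complete: 1.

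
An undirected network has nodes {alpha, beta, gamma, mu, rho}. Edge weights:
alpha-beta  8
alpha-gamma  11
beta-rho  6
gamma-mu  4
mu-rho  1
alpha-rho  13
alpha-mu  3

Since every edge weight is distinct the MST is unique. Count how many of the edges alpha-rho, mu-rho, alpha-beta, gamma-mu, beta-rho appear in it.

Sort edges by weight, then run Kruskal:
mu-rho (1): add — endpoints in different components.
alpha-mu (3): add — endpoints in different components.
gamma-mu (4): add — endpoints in different components.
beta-rho (6): add — endpoints in different components.
MST edge set: {mu-rho, alpha-mu, gamma-mu, beta-rho}.
Of the listed edges, {mu-rho, gamma-mu, beta-rho} are in the MST → 3.

3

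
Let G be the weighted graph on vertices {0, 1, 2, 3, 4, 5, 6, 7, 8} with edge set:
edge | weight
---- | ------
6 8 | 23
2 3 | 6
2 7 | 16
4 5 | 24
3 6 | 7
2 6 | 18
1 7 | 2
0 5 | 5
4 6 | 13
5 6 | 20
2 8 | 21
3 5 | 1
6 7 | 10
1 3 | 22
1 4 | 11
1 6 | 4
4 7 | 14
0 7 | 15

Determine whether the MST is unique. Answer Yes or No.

Kruskal's algorithm — process edges by increasing weight (ties by edge label):
3 5 (1): add — endpoints in different components.
1 7 (2): add — endpoints in different components.
1 6 (4): add — endpoints in different components.
0 5 (5): add — endpoints in different components.
2 3 (6): add — endpoints in different components.
3 6 (7): add — endpoints in different components.
6 7 (10): skip — 6 and 7 already connected.
1 4 (11): add — endpoints in different components.
4 6 (13): skip — 4 and 6 already connected.
4 7 (14): skip — 4 and 7 already connected.
0 7 (15): skip — 0 and 7 already connected.
2 7 (16): skip — 2 and 7 already connected.
2 6 (18): skip — 2 and 6 already connected.
5 6 (20): skip — 5 and 6 already connected.
2 8 (21): add — endpoints in different components.
Every non-tree edge has weight strictly greater than the heaviest edge on the tree path between its endpoints, so the MST is unique.

Yes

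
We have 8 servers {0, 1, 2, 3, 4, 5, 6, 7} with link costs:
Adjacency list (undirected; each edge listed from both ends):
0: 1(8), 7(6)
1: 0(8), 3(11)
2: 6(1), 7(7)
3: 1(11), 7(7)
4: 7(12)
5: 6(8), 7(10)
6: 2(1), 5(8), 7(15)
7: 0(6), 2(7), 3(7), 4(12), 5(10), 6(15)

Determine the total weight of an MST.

Kruskal: consider edges lightest-first.
2-6 (1): add — endpoints in different components.
0-7 (6): add — endpoints in different components.
2-7 (7): add — endpoints in different components.
3-7 (7): add — endpoints in different components.
0-1 (8): add — endpoints in different components.
5-6 (8): add — endpoints in different components.
5-7 (10): skip — 5 and 7 already connected.
1-3 (11): skip — 1 and 3 already connected.
4-7 (12): add — endpoints in different components.
MST edges: 2-6, 0-7, 2-7, 3-7, 0-1, 5-6, 4-7; total weight 1+6+7+7+8+8+12 = 49.

49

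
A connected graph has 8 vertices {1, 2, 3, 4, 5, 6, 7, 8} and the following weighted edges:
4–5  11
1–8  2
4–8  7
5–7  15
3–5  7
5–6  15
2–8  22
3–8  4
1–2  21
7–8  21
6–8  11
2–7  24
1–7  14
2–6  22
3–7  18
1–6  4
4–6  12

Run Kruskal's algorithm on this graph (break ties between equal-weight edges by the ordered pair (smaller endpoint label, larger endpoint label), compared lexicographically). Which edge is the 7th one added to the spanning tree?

1-2

Kruskal's algorithm — process edges by increasing weight (ties by edge label):
1–8 (2): add — endpoints in different components.
1–6 (4): add — endpoints in different components.
3–8 (4): add — endpoints in different components.
3–5 (7): add — endpoints in different components.
4–8 (7): add — endpoints in different components.
4–5 (11): skip — 4 and 5 already connected.
6–8 (11): skip — 6 and 8 already connected.
4–6 (12): skip — 4 and 6 already connected.
1–7 (14): add — endpoints in different components.
5–6 (15): skip — 5 and 6 already connected.
5–7 (15): skip — 5 and 7 already connected.
3–7 (18): skip — 3 and 7 already connected.
1–2 (21): add — endpoints in different components.
The 7th edge added is 1–2.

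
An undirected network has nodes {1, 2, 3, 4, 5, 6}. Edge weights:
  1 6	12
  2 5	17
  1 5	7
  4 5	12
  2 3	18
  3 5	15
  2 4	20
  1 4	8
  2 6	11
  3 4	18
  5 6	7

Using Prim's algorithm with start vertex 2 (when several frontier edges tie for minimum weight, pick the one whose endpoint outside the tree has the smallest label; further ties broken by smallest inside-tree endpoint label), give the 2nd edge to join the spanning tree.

5-6

Prim, starting at 2.
Step 1: cheapest edge leaving the tree is 2 6 (11); add 6.
Step 2: cheapest edge leaving the tree is 5 6 (7); add 5.
Step 3: cheapest edge leaving the tree is 1 5 (7); add 1.
Step 4: cheapest edge leaving the tree is 1 4 (8); add 4.
Step 5: cheapest edge leaving the tree is 3 5 (15); add 3.
The 2nd edge added is 5 6.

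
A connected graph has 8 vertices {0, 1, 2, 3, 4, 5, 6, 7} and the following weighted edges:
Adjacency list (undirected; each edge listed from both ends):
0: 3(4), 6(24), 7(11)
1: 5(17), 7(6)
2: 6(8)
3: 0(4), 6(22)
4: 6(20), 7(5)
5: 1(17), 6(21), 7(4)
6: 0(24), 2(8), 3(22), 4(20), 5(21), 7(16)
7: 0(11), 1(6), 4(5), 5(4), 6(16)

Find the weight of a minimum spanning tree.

Sort edges by weight, then run Kruskal:
0–3 (4): add — endpoints in different components.
5–7 (4): add — endpoints in different components.
4–7 (5): add — endpoints in different components.
1–7 (6): add — endpoints in different components.
2–6 (8): add — endpoints in different components.
0–7 (11): add — endpoints in different components.
6–7 (16): add — endpoints in different components.
MST edges: 0–3, 5–7, 4–7, 1–7, 2–6, 0–7, 6–7; total weight 4+4+5+6+8+11+16 = 54.

54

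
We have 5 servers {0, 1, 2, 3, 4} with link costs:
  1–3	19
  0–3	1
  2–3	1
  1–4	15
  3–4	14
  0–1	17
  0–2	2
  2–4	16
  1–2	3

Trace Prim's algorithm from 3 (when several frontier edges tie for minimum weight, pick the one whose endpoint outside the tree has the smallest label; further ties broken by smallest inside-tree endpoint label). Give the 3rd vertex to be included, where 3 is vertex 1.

Prim's algorithm from 3:
Step 1: cheapest edge leaving the tree is 0–3 (1); add 0.
Step 2: cheapest edge leaving the tree is 2–3 (1); add 2.
Step 3: cheapest edge leaving the tree is 1–2 (3); add 1.
Step 4: cheapest edge leaving the tree is 3–4 (14); add 4.
Vertex order: 3, 0, 2, 1, 4. The 3rd vertex is 2.

2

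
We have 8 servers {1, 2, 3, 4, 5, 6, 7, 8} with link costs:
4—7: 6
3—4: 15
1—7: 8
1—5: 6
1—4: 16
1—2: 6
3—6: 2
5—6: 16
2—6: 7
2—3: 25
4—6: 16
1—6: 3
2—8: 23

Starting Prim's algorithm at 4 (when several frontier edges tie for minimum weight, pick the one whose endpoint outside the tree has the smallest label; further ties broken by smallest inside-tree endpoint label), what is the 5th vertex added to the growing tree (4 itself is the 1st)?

Grow the tree from 4 using Prim:
Step 1: frontier [4—7 6, 3—4 15, 1—4 16, 4—6 16] → take 4—7 (6); add 7.
Step 2: frontier [3—4 15, 1—4 16, 4—6 16, 1—7 8] → take 1—7 (8); add 1.
Step 3: frontier [1—6 3, 1—2 6, 1—5 6, 3—4 15, 4—6 16] → take 1—6 (3); add 6.
Step 4: frontier [1—2 6, 1—5 6, 3—4 15, 3—6 2, 2—6 7, 5—6 16] → take 3—6 (2); add 3.
Step 5: frontier [1—2 6, 1—5 6, 2—3 25, 2—6 7, 5—6 16] → take 1—2 (6); add 2.
Step 6: frontier [1—5 6, 2—8 23, 5—6 16] → take 1—5 (6); add 5.
Step 7: frontier [2—8 23] → take 2—8 (23); add 8.
Vertex order: 4, 7, 1, 6, 3, 2, 5, 8. The 5th vertex is 3.

3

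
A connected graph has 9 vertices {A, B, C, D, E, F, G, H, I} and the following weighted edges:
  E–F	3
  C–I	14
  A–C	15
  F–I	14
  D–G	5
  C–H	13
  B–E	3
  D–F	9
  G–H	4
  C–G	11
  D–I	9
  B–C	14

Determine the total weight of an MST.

59

Grow the tree from B using Prim:
Step 1: frontier [B–E 3, B–C 14] → take B–E (3); add E.
Step 2: frontier [B–C 14, E–F 3] → take E–F (3); add F.
Step 3: frontier [B–C 14, D–F 9, F–I 14] → take D–F (9); add D.
Step 4: frontier [B–C 14, D–G 5, D–I 9, F–I 14] → take D–G (5); add G.
Step 5: frontier [B–C 14, D–I 9, F–I 14, G–H 4, C–G 11] → take G–H (4); add H.
Step 6: frontier [B–C 14, D–I 9, F–I 14, C–G 11, C–H 13] → take D–I (9); add I.
Step 7: frontier [B–C 14, C–G 11, C–H 13, C–I 14] → take C–G (11); add C.
Step 8: frontier [A–C 15] → take A–C (15); add A.
MST edges: B–E, E–F, D–F, D–G, G–H, D–I, C–G, A–C; total weight 3+3+9+5+4+9+11+15 = 59.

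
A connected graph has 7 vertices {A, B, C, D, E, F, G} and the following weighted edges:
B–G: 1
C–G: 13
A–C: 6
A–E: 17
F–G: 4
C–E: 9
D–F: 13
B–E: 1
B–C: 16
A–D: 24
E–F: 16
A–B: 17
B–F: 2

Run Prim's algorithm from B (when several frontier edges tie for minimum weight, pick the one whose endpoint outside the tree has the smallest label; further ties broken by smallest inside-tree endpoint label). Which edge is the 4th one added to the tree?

C-E

Grow the tree from B using Prim:
Step 1: cheapest edge leaving the tree is B–E (1); add E.
Step 2: cheapest edge leaving the tree is B–G (1); add G.
Step 3: cheapest edge leaving the tree is B–F (2); add F.
Step 4: cheapest edge leaving the tree is C–E (9); add C.
Step 5: cheapest edge leaving the tree is A–C (6); add A.
Step 6: cheapest edge leaving the tree is D–F (13); add D.
The 4th edge added is C–E.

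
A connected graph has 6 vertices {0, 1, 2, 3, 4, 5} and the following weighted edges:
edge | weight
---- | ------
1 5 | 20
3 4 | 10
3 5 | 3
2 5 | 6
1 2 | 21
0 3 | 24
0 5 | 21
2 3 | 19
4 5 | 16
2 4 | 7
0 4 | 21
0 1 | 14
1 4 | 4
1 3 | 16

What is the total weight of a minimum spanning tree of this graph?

Kruskal's algorithm — process edges by increasing weight (ties by edge label):
3 5 (3): add. Components now {0} {1} {2} {3,5} {4}
1 4 (4): add. Components now {0} {1,4} {2} {3,5}
2 5 (6): add. Components now {0} {1,4} {2,3,5}
2 4 (7): add. Components now {0} {1,2,3,4,5}
3 4 (10): skip — 3 and 4 already connected.
0 1 (14): add. Components now {0,1,2,3,4,5}
MST edges: 3 5, 1 4, 2 5, 2 4, 0 1; total weight 3+4+6+7+14 = 34.

34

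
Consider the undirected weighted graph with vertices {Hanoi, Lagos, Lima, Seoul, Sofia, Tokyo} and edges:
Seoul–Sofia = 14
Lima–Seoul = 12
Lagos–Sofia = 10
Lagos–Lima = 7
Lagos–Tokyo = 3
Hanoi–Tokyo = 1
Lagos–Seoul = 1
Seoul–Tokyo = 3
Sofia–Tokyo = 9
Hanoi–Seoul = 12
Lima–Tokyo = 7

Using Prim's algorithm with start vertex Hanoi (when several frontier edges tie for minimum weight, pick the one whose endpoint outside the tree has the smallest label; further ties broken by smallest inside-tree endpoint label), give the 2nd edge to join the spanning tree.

Prim's algorithm from Hanoi:
Step 1: frontier [Hanoi–Tokyo 1, Hanoi–Seoul 12] → take Hanoi–Tokyo (1); add Tokyo.
Step 2: frontier [Hanoi–Seoul 12, Lagos–Tokyo 3, Seoul–Tokyo 3, Lima–Tokyo 7, Sofia–Tokyo 9] → take Lagos–Tokyo (3); add Lagos.
Step 3: frontier [Hanoi–Seoul 12, Lagos–Seoul 1, Lagos–Lima 7, Lagos–Sofia 10, Seoul–Tokyo 3, Lima–Tokyo 7, Sofia–Tokyo 9] → take Lagos–Seoul (1); add Seoul.
Step 4: frontier [Lagos–Lima 7, Lagos–Sofia 10, Lima–Seoul 12, Seoul–Sofia 14, Lima–Tokyo 7, Sofia–Tokyo 9] → take Lagos–Lima (7); add Lima.
Step 5: frontier [Lagos–Sofia 10, Seoul–Sofia 14, Sofia–Tokyo 9] → take Sofia–Tokyo (9); add Sofia.
The 2nd edge added is Lagos–Tokyo.

Lagos-Tokyo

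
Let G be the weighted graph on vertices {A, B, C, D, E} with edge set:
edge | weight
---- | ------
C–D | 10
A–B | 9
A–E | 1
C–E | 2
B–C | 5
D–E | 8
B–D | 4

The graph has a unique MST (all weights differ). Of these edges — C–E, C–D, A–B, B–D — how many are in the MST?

2

Sort edges by weight, then run Kruskal:
A–E (1): add — endpoints in different components.
C–E (2): add — endpoints in different components.
B–D (4): add — endpoints in different components.
B–C (5): add — endpoints in different components.
MST edge set: {A–E, C–E, B–D, B–C}.
Of the listed edges, {C–E, B–D} are in the MST → 2.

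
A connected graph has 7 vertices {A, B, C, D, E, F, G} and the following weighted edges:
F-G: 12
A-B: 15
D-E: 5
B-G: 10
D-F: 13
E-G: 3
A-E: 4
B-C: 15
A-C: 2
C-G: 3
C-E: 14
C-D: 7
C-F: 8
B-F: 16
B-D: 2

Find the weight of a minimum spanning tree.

23

Kruskal's algorithm — process edges by increasing weight (ties by edge label):
A-C (2): add — endpoints in different components.
B-D (2): add — endpoints in different components.
C-G (3): add — endpoints in different components.
E-G (3): add — endpoints in different components.
A-E (4): skip — A and E already connected.
D-E (5): add — endpoints in different components.
C-D (7): skip — C and D already connected.
C-F (8): add — endpoints in different components.
MST edges: A-C, B-D, C-G, E-G, D-E, C-F; total weight 2+2+3+3+5+8 = 23.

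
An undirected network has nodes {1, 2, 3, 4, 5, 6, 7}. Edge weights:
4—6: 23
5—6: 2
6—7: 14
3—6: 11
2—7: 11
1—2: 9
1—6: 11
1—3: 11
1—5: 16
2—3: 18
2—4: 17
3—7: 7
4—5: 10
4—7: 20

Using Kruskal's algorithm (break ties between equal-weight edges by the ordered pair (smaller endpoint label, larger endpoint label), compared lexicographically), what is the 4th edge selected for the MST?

Kruskal's algorithm — process edges by increasing weight (ties by edge label):
5—6 (2): add — endpoints in different components.
3—7 (7): add — endpoints in different components.
1—2 (9): add — endpoints in different components.
4—5 (10): add — endpoints in different components.
1—3 (11): add — endpoints in different components.
1—6 (11): add — endpoints in different components.
The 4th edge added is 4—5.

4-5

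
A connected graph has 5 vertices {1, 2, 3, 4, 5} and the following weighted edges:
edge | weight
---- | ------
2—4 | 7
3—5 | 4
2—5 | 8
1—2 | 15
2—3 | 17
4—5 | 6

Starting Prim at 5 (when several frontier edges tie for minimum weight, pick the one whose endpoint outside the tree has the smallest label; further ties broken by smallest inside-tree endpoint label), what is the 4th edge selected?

1-2

Prim's algorithm from 5:
Step 1: frontier [3—5 4, 4—5 6, 2—5 8] → take 3—5 (4); add 3.
Step 2: frontier [2—3 17, 4—5 6, 2—5 8] → take 4—5 (6); add 4.
Step 3: frontier [2—3 17, 2—4 7, 2—5 8] → take 2—4 (7); add 2.
Step 4: frontier [1—2 15] → take 1—2 (15); add 1.
The 4th edge added is 1—2.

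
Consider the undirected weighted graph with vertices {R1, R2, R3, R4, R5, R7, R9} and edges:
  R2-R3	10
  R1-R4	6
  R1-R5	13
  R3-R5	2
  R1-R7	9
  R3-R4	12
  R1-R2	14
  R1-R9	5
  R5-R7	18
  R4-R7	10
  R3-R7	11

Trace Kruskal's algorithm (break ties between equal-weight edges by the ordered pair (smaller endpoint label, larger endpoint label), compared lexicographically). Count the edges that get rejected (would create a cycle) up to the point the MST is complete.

1

Kruskal's algorithm — process edges by increasing weight (ties by edge label):
R3-R5 (2): add — endpoints in different components.
R1-R9 (5): add — endpoints in different components.
R1-R4 (6): add — endpoints in different components.
R1-R7 (9): add — endpoints in different components.
R2-R3 (10): add — endpoints in different components.
R4-R7 (10): skip — R4 and R7 already connected.
R3-R7 (11): add — endpoints in different components.
Edges rejected before the tree was complete: 1.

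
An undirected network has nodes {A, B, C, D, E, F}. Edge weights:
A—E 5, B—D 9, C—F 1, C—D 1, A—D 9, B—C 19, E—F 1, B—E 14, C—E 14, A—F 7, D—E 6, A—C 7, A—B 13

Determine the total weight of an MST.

17

Grow the tree from E using Prim:
Step 1: frontier [E—F 1, A—E 5, D—E 6, B—E 14, C—E 14] → take E—F (1); add F.
Step 2: frontier [A—E 5, D—E 6, B—E 14, C—E 14, C—F 1, A—F 7] → take C—F (1); add C.
Step 3: frontier [C—D 1, A—C 7, B—C 19, A—E 5, D—E 6, B—E 14, A—F 7] → take C—D (1); add D.
Step 4: frontier [A—C 7, B—C 19, A—D 9, B—D 9, A—E 5, B—E 14, A—F 7] → take A—E (5); add A.
Step 5: frontier [A—B 13, B—C 19, B—D 9, B—E 14] → take B—D (9); add B.
MST edges: E—F, C—F, C—D, A—E, B—D; total weight 1+1+1+5+9 = 17.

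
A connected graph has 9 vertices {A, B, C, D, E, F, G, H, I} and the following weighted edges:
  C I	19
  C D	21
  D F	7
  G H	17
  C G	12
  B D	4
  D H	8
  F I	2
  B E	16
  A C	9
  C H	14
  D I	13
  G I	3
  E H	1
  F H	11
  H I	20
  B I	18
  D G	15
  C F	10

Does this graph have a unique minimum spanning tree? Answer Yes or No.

Kruskal's algorithm — process edges by increasing weight (ties by edge label):
E H (1): add — endpoints in different components.
F I (2): add — endpoints in different components.
G I (3): add — endpoints in different components.
B D (4): add — endpoints in different components.
D F (7): add — endpoints in different components.
D H (8): add — endpoints in different components.
A C (9): add — endpoints in different components.
C F (10): add — endpoints in different components.
Every non-tree edge has weight strictly greater than the heaviest edge on the tree path between its endpoints, so the MST is unique.

Yes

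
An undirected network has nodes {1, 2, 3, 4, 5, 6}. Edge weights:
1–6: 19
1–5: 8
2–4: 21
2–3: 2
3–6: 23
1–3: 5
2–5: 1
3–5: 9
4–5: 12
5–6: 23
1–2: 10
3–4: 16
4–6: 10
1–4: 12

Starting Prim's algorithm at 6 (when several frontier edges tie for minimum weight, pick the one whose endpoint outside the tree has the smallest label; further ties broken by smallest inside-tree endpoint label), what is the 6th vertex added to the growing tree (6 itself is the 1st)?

5

Prim, starting at 6.
Step 1: frontier [4–6 10, 1–6 19, 3–6 23, 5–6 23] → take 4–6 (10); add 4.
Step 2: frontier [1–4 12, 4–5 12, 3–4 16, 2–4 21, 1–6 19, 3–6 23, 5–6 23] → take 1–4 (12); add 1.
Step 3: frontier [1–3 5, 1–5 8, 1–2 10, 4–5 12, 3–4 16, 2–4 21, 3–6 23, 5–6 23] → take 1–3 (5); add 3.
Step 4: frontier [1–5 8, 1–2 10, 2–3 2, 3–5 9, 4–5 12, 2–4 21, 5–6 23] → take 2–3 (2); add 2.
Step 5: frontier [1–5 8, 2–5 1, 3–5 9, 4–5 12, 5–6 23] → take 2–5 (1); add 5.
Vertex order: 6, 4, 1, 3, 2, 5. The 6th vertex is 5.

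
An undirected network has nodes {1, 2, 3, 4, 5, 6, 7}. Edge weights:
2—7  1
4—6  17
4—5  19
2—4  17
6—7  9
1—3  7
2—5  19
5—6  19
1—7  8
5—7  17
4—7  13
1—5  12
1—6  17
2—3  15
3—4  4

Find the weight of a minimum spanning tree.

Grow the tree from 4 using Prim:
Step 1: cheapest edge leaving the tree is 3—4 (4); add 3.
Step 2: cheapest edge leaving the tree is 1—3 (7); add 1.
Step 3: cheapest edge leaving the tree is 1—7 (8); add 7.
Step 4: cheapest edge leaving the tree is 2—7 (1); add 2.
Step 5: cheapest edge leaving the tree is 6—7 (9); add 6.
Step 6: cheapest edge leaving the tree is 1—5 (12); add 5.
MST edges: 3—4, 1—3, 1—7, 2—7, 6—7, 1—5; total weight 4+7+8+1+9+12 = 41.

41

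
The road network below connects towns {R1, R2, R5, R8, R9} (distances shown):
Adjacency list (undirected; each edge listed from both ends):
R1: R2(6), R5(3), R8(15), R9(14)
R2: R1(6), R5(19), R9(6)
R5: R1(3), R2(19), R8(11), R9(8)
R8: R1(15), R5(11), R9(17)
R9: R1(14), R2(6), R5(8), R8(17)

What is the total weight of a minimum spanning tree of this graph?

26

Kruskal's algorithm — process edges by increasing weight (ties by edge label):
R1-R5 (3): add. Components now {R8} {R9} {R2} {R1,R5}
R1-R2 (6): add. Components now {R8} {R9} {R1,R2,R5}
R2-R9 (6): add. Components now {R8} {R1,R2,R5,R9}
R5-R9 (8): skip — R9 and R5 already connected.
R5-R8 (11): add. Components now {R1,R2,R5,R8,R9}
MST edges: R1-R5, R1-R2, R2-R9, R5-R8; total weight 3+6+6+11 = 26.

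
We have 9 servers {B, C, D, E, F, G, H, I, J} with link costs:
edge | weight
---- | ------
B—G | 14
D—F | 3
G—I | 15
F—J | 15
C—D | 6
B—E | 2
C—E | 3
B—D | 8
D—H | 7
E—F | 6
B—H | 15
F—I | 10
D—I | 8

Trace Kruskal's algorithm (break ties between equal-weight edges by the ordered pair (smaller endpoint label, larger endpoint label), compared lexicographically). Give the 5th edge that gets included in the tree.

Kruskal: consider edges lightest-first.
B—E (2): add — endpoints in different components.
C—E (3): add — endpoints in different components.
D—F (3): add — endpoints in different components.
C—D (6): add — endpoints in different components.
E—F (6): skip — E and F already connected.
D—H (7): add — endpoints in different components.
B—D (8): skip — B and D already connected.
D—I (8): add — endpoints in different components.
F—I (10): skip — F and I already connected.
B—G (14): add — endpoints in different components.
B—H (15): skip — B and H already connected.
F—J (15): add — endpoints in different components.
The 5th edge added is D—H.

D-H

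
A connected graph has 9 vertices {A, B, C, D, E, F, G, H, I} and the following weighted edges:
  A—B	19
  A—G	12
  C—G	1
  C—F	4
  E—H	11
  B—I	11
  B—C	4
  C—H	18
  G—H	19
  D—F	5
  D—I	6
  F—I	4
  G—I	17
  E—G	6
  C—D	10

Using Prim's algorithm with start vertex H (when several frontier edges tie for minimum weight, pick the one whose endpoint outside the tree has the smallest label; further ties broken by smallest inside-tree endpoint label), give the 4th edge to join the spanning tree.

B-C

Prim's algorithm from H:
Step 1: cheapest edge leaving the tree is E—H (11); add E.
Step 2: cheapest edge leaving the tree is E—G (6); add G.
Step 3: cheapest edge leaving the tree is C—G (1); add C.
Step 4: cheapest edge leaving the tree is B—C (4); add B.
Step 5: cheapest edge leaving the tree is C—F (4); add F.
Step 6: cheapest edge leaving the tree is F—I (4); add I.
Step 7: cheapest edge leaving the tree is D—F (5); add D.
Step 8: cheapest edge leaving the tree is A—G (12); add A.
The 4th edge added is B—C.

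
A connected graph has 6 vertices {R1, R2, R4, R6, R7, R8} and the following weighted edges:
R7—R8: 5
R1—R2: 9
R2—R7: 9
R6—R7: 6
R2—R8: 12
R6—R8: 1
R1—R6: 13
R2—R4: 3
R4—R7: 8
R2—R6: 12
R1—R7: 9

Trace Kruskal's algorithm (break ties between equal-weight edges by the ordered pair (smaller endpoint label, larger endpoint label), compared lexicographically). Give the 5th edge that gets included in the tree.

Kruskal: consider edges lightest-first.
R6—R8 (1): add — endpoints in different components.
R2—R4 (3): add — endpoints in different components.
R7—R8 (5): add — endpoints in different components.
R6—R7 (6): skip — R7 and R6 already connected.
R4—R7 (8): add — endpoints in different components.
R1—R2 (9): add — endpoints in different components.
The 5th edge added is R1—R2.

R1-R2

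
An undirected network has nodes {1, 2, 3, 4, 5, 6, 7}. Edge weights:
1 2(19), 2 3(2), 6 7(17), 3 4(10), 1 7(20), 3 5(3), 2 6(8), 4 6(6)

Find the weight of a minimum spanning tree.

55

Sort edges by weight, then run Kruskal:
2 3 (2): add. Components now {1} {2,3} {4} {5} {6} {7}
3 5 (3): add. Components now {1} {2,3,5} {4} {6} {7}
4 6 (6): add. Components now {1} {2,3,5} {4,6} {7}
2 6 (8): add. Components now {1} {2,3,4,5,6} {7}
3 4 (10): skip — 3 and 4 already connected.
6 7 (17): add. Components now {1} {2,3,4,5,6,7}
1 2 (19): add. Components now {1,2,3,4,5,6,7}
MST edges: 2 3, 3 5, 4 6, 2 6, 6 7, 1 2; total weight 2+3+6+8+17+19 = 55.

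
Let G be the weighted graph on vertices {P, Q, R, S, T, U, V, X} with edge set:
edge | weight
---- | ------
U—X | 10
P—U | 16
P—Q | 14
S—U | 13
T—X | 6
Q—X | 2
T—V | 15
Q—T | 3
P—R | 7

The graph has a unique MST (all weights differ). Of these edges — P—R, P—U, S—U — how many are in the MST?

2

Kruskal: consider edges lightest-first.
Q—X (2): add — endpoints in different components.
Q—T (3): add — endpoints in different components.
T—X (6): skip — X and T already connected.
P—R (7): add — endpoints in different components.
U—X (10): add — endpoints in different components.
S—U (13): add — endpoints in different components.
P—Q (14): add — endpoints in different components.
T—V (15): add — endpoints in different components.
MST edge set: {Q—X, Q—T, P—R, U—X, S—U, P—Q, T—V}.
Of the listed edges, {P—R, S—U} are in the MST → 2.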